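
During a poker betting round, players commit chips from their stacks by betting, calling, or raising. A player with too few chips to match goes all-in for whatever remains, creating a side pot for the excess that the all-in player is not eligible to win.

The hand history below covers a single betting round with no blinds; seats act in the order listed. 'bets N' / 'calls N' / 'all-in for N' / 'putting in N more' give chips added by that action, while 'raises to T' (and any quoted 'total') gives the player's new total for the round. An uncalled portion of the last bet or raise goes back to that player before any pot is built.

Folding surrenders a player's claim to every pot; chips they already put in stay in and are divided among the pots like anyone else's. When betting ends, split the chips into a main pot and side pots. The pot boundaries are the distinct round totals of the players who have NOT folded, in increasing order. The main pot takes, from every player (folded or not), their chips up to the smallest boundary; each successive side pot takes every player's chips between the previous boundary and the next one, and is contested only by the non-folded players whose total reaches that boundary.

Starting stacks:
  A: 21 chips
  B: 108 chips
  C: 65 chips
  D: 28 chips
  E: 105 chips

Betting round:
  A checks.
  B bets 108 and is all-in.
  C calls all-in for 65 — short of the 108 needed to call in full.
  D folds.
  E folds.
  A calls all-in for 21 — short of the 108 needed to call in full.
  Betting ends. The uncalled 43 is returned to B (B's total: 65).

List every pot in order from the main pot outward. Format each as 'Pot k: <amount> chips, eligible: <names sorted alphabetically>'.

Pot 1: 63 chips, eligible: A, B, C
Pot 2: 88 chips, eligible: B, C

Derivation:
Contributions (after 43 returned to B): A=21, B=65, C=65
Folded: D, E
Pot levels (distinct totals of non-folded players): 21, 65
Layer 1-21: 21 each from A, B, C = 21*3 = 63 chips; eligible A, B, C
Layer 22-65: 44 each from B, C = 44*2 = 88 chips; eligible B, C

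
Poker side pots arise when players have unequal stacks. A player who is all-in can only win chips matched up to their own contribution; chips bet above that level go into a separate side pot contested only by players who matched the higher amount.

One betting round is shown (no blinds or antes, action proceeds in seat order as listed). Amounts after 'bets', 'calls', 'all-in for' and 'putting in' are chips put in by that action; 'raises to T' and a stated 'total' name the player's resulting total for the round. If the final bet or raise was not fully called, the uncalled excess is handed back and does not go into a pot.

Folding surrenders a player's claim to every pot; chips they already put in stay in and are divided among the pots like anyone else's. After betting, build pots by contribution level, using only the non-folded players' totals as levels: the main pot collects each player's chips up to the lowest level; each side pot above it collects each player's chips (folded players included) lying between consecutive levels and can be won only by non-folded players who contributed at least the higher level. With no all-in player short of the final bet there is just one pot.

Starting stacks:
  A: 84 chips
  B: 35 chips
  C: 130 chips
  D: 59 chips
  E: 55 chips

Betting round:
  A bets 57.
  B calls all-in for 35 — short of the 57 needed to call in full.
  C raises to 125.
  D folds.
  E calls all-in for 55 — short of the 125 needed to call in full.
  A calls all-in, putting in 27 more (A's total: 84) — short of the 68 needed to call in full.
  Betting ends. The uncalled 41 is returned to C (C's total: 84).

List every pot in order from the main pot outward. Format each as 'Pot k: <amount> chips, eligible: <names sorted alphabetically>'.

Pot 1: 140 chips, eligible: A, B, C, E
Pot 2: 60 chips, eligible: A, C, E
Pot 3: 58 chips, eligible: A, C

Derivation:
Contributions (after 41 returned to C): A=84, B=35, C=84, E=55
Folded: D
Pot levels (distinct totals of non-folded players): 35, 55, 84
Layer 1-35: 35 each from A, B, C, E = 35*4 = 140 chips; eligible A, B, C, E
Layer 36-55: 20 each from A, C, E = 20*3 = 60 chips; eligible A, C, E
Layer 56-84: 29 each from A, C = 29*2 = 58 chips; eligible A, C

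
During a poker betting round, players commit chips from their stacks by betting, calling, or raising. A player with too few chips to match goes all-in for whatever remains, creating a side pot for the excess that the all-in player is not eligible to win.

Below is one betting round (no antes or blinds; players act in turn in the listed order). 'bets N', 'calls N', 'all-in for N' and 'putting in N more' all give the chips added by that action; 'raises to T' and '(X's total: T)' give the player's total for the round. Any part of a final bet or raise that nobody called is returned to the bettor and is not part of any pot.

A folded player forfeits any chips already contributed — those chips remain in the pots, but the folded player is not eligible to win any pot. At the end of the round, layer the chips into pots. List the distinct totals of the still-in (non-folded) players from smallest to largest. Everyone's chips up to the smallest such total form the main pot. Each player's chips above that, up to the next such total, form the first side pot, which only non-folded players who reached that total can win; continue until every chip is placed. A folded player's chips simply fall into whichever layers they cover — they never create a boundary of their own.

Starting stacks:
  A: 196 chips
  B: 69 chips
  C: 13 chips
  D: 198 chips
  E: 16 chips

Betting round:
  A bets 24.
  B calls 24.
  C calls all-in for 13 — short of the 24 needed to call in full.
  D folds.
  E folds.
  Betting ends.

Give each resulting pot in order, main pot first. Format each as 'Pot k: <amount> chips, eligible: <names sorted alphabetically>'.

Pot 1: 39 chips, eligible: A, B, C
Pot 2: 22 chips, eligible: A, B

Derivation:
Contributions: A=24, B=24, C=13
Folded: D, E
Pot levels (distinct totals of non-folded players): 13, 24
Layer 1-13: 13 each from A, B, C = 13*3 = 39 chips; eligible A, B, C
Layer 14-24: 11 each from A, B = 11*2 = 22 chips; eligible A, B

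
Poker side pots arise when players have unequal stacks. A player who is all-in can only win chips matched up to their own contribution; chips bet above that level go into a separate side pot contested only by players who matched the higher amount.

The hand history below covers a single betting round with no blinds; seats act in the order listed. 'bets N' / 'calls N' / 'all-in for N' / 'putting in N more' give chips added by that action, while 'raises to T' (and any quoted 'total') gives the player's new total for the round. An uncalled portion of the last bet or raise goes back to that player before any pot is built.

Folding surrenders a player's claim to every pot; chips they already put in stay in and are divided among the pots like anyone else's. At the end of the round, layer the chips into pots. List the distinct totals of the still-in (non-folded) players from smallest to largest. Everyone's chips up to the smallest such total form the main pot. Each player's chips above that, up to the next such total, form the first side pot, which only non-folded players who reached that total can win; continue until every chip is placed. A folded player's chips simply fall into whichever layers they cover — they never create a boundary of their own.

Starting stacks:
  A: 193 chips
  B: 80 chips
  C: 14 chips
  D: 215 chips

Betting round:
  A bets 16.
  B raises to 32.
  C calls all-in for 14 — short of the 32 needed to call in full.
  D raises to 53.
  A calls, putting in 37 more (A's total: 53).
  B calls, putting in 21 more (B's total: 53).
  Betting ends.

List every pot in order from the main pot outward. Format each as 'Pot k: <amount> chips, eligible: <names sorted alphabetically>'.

Pot 1: 56 chips, eligible: A, B, C, D
Pot 2: 117 chips, eligible: A, B, D

Derivation:
Contributions: A=53, B=53, C=14, D=53
Pot levels (distinct totals of non-folded players): 14, 53
Layer 1-14: 14 each from A, B, C, D = 14*4 = 56 chips; eligible A, B, C, D
Layer 15-53: 39 each from A, B, D = 39*3 = 117 chips; eligible A, B, D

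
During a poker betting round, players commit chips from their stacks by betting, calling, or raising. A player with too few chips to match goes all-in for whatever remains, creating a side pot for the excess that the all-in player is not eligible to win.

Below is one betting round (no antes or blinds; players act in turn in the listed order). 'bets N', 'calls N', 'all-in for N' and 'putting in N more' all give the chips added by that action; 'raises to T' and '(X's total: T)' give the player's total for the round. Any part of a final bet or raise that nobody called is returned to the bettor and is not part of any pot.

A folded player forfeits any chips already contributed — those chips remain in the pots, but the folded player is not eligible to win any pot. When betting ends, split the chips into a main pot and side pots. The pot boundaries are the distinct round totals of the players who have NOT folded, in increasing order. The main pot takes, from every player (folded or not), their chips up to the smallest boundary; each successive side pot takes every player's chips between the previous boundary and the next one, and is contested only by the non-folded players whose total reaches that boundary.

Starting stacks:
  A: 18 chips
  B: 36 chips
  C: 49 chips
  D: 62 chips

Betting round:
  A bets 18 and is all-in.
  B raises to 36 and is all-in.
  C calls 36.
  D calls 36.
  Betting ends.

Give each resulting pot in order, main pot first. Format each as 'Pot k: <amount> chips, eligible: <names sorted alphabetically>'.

Contributions: A=18, B=36, C=36, D=36
Pot levels (distinct totals of non-folded players): 18, 36
Layer 1-18: 18 each from A, B, C, D = 18*4 = 72 chips; eligible A, B, C, D
Layer 19-36: 18 each from B, C, D = 18*3 = 54 chips; eligible B, C, D

Pot 1: 72 chips, eligible: A, B, C, D
Pot 2: 54 chips, eligible: B, C, D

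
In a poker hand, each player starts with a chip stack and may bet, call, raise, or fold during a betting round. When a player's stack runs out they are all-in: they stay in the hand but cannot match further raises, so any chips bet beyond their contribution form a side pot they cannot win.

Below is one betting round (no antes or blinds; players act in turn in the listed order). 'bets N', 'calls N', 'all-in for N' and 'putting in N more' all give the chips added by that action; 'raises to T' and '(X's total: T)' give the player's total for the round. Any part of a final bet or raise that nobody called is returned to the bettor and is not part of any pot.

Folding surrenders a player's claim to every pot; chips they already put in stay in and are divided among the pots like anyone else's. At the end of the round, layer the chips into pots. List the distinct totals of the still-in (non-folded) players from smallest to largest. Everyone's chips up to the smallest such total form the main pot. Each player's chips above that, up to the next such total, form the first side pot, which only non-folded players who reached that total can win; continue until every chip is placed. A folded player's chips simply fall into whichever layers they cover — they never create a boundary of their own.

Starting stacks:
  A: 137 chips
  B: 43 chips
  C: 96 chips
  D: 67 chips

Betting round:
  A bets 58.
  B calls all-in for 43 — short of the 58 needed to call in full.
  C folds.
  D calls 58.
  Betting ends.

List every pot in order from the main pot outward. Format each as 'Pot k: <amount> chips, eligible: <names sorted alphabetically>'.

Contributions: A=58, B=43, D=58
Folded: C
Pot levels (distinct totals of non-folded players): 43, 58
Layer 1-43: 43 each from A, B, D = 43*3 = 129 chips; eligible A, B, D
Layer 44-58: 15 each from A, D = 15*2 = 30 chips; eligible A, D

Pot 1: 129 chips, eligible: A, B, D
Pot 2: 30 chips, eligible: A, D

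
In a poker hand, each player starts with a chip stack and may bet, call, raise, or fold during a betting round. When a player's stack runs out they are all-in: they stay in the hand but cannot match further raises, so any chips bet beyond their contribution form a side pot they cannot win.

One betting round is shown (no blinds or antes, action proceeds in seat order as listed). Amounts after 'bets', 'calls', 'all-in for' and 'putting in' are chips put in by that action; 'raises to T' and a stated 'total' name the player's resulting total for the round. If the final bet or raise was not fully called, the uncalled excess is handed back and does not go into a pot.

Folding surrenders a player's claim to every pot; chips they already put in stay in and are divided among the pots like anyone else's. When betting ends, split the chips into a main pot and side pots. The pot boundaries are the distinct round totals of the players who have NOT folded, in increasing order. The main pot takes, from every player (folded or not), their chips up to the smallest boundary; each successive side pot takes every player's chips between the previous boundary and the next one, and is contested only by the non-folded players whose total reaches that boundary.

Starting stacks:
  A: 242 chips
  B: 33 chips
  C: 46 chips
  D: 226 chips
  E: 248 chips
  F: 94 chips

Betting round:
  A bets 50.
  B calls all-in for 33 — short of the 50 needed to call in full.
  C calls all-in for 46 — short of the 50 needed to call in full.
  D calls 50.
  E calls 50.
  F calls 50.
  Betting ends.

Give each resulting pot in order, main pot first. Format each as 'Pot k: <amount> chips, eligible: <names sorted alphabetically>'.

Contributions: A=50, B=33, C=46, D=50, E=50, F=50
Pot levels (distinct totals of non-folded players): 33, 46, 50
Layer 1-33: 33 each from A, B, C, D, E, F = 33*6 = 198 chips; eligible A, B, C, D, E, F
Layer 34-46: 13 each from A, C, D, E, F = 13*5 = 65 chips; eligible A, C, D, E, F
Layer 47-50: 4 each from A, D, E, F = 4*4 = 16 chips; eligible A, D, E, F

Pot 1: 198 chips, eligible: A, B, C, D, E, F
Pot 2: 65 chips, eligible: A, C, D, E, F
Pot 3: 16 chips, eligible: A, D, E, F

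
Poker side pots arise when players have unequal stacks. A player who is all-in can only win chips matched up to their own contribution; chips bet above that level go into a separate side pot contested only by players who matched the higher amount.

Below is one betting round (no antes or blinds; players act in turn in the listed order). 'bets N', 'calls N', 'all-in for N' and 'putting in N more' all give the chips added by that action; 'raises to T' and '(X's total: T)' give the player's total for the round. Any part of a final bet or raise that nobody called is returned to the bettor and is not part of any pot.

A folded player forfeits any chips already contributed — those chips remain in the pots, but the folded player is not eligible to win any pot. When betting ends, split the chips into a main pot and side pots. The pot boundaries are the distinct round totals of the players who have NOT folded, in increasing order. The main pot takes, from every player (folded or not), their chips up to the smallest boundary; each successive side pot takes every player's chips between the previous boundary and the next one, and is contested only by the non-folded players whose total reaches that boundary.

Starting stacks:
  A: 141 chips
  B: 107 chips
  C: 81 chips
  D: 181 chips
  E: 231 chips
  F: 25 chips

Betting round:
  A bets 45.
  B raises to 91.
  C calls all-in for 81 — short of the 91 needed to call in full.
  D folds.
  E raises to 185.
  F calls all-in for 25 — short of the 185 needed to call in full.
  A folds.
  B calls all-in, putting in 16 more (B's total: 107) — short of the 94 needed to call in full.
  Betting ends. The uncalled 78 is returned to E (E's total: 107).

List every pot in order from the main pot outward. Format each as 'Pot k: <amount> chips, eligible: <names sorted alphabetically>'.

Pot 1: 125 chips, eligible: B, C, E, F
Pot 2: 188 chips, eligible: B, C, E
Pot 3: 52 chips, eligible: B, E

Derivation:
Contributions (after 78 returned to E): A=45, B=107, C=81, E=107, F=25
Folded: A, D
Pot levels (distinct totals of non-folded players): 25, 81, 107
Layer 1-25: 25 each from A, B, C, E, F = 25*5 = 125 chips; eligible B, C, E, F
Layer 26-81: A 20 + B 56 + C 56 + E 56 = 188 chips; eligible B, C, E
Layer 82-107: 26 each from B, E = 26*2 = 52 chips; eligible B, E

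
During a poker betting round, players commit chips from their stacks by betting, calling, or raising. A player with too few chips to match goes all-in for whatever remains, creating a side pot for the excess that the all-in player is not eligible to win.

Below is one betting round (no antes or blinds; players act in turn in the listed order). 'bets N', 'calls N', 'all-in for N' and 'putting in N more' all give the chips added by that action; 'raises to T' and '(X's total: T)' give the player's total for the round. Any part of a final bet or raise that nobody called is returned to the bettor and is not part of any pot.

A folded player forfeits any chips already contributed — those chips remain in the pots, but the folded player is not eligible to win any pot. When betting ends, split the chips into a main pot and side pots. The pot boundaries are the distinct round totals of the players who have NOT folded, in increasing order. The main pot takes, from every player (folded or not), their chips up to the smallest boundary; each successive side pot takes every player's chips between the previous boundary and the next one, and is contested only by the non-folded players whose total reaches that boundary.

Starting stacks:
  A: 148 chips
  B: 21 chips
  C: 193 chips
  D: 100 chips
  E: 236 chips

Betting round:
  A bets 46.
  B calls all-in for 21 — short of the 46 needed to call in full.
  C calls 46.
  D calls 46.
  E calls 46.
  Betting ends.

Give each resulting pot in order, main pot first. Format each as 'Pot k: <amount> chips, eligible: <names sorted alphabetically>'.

Contributions: A=46, B=21, C=46, D=46, E=46
Pot levels (distinct totals of non-folded players): 21, 46
Layer 1-21: 21 each from A, B, C, D, E = 21*5 = 105 chips; eligible A, B, C, D, E
Layer 22-46: 25 each from A, C, D, E = 25*4 = 100 chips; eligible A, C, D, E

Pot 1: 105 chips, eligible: A, B, C, D, E
Pot 2: 100 chips, eligible: A, C, D, E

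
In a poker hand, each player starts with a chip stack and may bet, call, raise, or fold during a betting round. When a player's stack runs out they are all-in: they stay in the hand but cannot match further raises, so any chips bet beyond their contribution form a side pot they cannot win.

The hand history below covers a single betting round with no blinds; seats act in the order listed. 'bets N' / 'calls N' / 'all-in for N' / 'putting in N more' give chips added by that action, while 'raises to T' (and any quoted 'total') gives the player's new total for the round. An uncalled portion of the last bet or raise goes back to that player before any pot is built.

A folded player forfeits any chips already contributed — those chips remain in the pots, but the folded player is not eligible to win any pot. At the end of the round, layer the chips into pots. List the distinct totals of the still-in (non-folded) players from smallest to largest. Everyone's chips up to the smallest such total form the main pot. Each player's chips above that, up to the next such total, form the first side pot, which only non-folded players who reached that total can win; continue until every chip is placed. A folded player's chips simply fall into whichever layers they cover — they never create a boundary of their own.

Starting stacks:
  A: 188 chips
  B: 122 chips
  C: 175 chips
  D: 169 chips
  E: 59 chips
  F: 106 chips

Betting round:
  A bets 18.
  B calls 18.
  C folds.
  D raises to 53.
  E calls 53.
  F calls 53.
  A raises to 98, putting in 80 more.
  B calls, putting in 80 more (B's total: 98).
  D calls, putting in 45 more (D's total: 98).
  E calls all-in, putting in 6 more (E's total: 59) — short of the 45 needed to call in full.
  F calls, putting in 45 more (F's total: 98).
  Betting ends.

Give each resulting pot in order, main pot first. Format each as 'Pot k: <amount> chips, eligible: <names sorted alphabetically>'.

Contributions: A=98, B=98, D=98, E=59, F=98
Folded: C
Pot levels (distinct totals of non-folded players): 59, 98
Layer 1-59: 59 each from A, B, D, E, F = 59*5 = 295 chips; eligible A, B, D, E, F
Layer 60-98: 39 each from A, B, D, F = 39*4 = 156 chips; eligible A, B, D, F

Pot 1: 295 chips, eligible: A, B, D, E, F
Pot 2: 156 chips, eligible: A, B, D, F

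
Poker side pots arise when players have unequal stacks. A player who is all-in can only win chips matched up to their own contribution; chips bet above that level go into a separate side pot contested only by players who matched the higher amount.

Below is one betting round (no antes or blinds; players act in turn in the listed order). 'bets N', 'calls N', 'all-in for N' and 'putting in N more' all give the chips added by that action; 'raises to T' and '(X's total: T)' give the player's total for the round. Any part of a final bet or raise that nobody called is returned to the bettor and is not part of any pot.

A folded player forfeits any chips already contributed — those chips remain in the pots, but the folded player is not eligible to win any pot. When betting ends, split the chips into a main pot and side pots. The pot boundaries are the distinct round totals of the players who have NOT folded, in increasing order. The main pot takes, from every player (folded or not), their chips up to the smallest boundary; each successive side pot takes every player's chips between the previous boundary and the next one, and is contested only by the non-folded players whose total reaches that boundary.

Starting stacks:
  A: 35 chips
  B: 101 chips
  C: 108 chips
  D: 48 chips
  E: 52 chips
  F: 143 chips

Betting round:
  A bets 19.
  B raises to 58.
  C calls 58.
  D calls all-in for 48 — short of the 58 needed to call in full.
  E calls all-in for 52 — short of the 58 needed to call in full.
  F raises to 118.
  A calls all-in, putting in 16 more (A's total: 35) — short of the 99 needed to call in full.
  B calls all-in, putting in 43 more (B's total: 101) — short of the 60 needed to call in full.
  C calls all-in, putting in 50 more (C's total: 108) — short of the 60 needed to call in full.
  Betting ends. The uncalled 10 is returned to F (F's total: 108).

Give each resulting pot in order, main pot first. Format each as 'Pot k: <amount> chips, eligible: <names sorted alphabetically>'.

Pot 1: 210 chips, eligible: A, B, C, D, E, F
Pot 2: 65 chips, eligible: B, C, D, E, F
Pot 3: 16 chips, eligible: B, C, E, F
Pot 4: 147 chips, eligible: B, C, F
Pot 5: 14 chips, eligible: C, F

Derivation:
Contributions (after 10 returned to F): A=35, B=101, C=108, D=48, E=52, F=108
Pot levels (distinct totals of non-folded players): 35, 48, 52, 101, 108
Layer 1-35: 35 each from A, B, C, D, E, F = 35*6 = 210 chips; eligible A, B, C, D, E, F
Layer 36-48: 13 each from B, C, D, E, F = 13*5 = 65 chips; eligible B, C, D, E, F
Layer 49-52: 4 each from B, C, E, F = 4*4 = 16 chips; eligible B, C, E, F
Layer 53-101: 49 each from B, C, F = 49*3 = 147 chips; eligible B, C, F
Layer 102-108: 7 each from C, F = 7*2 = 14 chips; eligible C, F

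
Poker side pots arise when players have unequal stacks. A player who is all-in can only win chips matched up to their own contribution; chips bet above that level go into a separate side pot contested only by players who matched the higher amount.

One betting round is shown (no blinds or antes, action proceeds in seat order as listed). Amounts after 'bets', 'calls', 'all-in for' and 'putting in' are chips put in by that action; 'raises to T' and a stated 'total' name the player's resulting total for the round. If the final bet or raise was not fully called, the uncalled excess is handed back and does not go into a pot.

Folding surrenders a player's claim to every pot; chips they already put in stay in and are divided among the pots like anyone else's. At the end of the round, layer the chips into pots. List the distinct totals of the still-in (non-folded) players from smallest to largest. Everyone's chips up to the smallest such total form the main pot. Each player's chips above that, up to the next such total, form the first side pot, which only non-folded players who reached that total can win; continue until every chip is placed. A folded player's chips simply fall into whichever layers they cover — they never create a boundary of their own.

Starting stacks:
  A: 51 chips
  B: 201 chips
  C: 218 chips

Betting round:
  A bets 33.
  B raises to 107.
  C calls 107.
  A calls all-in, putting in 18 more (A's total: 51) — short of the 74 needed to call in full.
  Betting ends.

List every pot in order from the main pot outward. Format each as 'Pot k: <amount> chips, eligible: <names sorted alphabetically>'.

Pot 1: 153 chips, eligible: A, B, C
Pot 2: 112 chips, eligible: B, C

Derivation:
Contributions: A=51, B=107, C=107
Pot levels (distinct totals of non-folded players): 51, 107
Layer 1-51: 51 each from A, B, C = 51*3 = 153 chips; eligible A, B, C
Layer 52-107: 56 each from B, C = 56*2 = 112 chips; eligible B, C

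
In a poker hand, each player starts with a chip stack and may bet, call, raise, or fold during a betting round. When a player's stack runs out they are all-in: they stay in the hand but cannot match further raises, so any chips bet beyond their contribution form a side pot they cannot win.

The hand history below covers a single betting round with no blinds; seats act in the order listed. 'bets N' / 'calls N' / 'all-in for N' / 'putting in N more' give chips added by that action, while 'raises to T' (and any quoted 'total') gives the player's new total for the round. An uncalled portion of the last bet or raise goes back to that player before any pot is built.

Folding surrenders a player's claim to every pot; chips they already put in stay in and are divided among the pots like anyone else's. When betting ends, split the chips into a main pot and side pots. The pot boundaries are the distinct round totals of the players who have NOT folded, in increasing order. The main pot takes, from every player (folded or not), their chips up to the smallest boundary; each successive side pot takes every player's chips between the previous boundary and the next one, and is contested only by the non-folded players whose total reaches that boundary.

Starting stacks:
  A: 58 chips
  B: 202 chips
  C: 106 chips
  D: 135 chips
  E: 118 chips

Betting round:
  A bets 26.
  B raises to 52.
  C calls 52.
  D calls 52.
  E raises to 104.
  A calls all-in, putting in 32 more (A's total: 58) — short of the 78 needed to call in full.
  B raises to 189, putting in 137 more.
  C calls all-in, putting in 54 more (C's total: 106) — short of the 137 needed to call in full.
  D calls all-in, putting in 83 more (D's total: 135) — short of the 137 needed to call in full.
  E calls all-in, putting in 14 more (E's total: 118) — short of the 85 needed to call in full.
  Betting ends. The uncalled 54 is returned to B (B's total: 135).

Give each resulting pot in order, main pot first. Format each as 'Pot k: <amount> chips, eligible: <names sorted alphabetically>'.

Pot 1: 290 chips, eligible: A, B, C, D, E
Pot 2: 192 chips, eligible: B, C, D, E
Pot 3: 36 chips, eligible: B, D, E
Pot 4: 34 chips, eligible: B, D

Derivation:
Contributions (after 54 returned to B): A=58, B=135, C=106, D=135, E=118
Pot levels (distinct totals of non-folded players): 58, 106, 118, 135
Layer 1-58: 58 each from A, B, C, D, E = 58*5 = 290 chips; eligible A, B, C, D, E
Layer 59-106: 48 each from B, C, D, E = 48*4 = 192 chips; eligible B, C, D, E
Layer 107-118: 12 each from B, D, E = 12*3 = 36 chips; eligible B, D, E
Layer 119-135: 17 each from B, D = 17*2 = 34 chips; eligible B, D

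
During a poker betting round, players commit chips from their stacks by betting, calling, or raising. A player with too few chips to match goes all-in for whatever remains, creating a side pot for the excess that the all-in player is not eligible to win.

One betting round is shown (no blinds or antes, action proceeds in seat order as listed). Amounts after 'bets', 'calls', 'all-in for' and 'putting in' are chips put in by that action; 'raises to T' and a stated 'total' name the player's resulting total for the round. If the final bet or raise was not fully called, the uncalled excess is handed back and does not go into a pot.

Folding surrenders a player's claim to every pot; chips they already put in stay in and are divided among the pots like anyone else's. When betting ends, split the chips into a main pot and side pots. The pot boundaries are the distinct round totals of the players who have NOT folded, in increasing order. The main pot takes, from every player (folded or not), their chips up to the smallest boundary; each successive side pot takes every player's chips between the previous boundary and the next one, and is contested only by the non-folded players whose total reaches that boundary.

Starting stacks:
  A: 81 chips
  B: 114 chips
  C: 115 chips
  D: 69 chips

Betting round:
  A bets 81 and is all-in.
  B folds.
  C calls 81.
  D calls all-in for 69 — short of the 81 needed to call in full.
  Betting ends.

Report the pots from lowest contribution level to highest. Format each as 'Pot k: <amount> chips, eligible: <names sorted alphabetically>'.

Pot 1: 207 chips, eligible: A, C, D
Pot 2: 24 chips, eligible: A, C

Derivation:
Contributions: A=81, C=81, D=69
Folded: B
Pot levels (distinct totals of non-folded players): 69, 81
Layer 1-69: 69 each from A, C, D = 69*3 = 207 chips; eligible A, C, D
Layer 70-81: 12 each from A, C = 12*2 = 24 chips; eligible A, C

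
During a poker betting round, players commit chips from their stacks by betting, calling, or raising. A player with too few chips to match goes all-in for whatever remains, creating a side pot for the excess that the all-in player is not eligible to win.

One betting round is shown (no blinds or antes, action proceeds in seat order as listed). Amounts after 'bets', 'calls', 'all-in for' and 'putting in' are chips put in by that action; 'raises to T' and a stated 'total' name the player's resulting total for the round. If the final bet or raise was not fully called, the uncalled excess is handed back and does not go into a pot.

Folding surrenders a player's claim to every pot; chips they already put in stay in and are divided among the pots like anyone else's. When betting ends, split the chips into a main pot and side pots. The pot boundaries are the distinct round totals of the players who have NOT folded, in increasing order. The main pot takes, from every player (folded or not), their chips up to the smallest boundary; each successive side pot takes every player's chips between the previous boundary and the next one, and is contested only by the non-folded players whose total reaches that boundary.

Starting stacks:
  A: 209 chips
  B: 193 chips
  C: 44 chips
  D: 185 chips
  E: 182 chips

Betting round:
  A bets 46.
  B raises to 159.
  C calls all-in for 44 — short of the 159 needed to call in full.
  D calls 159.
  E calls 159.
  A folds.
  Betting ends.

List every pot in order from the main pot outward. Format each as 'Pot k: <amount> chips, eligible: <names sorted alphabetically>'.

Pot 1: 220 chips, eligible: B, C, D, E
Pot 2: 347 chips, eligible: B, D, E

Derivation:
Contributions: A=46, B=159, C=44, D=159, E=159
Folded: A
Pot levels (distinct totals of non-folded players): 44, 159
Layer 1-44: 44 each from A, B, C, D, E = 44*5 = 220 chips; eligible B, C, D, E
Layer 45-159: A 2 + B 115 + D 115 + E 115 = 347 chips; eligible B, D, E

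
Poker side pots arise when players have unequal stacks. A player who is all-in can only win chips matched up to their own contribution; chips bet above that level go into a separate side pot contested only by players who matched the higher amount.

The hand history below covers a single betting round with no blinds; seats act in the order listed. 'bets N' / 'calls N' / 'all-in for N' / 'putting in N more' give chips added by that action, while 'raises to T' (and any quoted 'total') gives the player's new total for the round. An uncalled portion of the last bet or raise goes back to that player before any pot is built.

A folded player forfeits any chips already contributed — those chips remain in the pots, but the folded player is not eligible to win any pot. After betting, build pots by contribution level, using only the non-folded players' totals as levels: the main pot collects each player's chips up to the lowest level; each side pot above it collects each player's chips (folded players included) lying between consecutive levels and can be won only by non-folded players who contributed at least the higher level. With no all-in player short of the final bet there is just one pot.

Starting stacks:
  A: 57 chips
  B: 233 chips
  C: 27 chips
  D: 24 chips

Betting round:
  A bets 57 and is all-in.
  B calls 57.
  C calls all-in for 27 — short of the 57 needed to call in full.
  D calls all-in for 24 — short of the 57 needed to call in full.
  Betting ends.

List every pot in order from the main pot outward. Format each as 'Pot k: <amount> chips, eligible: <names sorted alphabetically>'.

Pot 1: 96 chips, eligible: A, B, C, D
Pot 2: 9 chips, eligible: A, B, C
Pot 3: 60 chips, eligible: A, B

Derivation:
Contributions: A=57, B=57, C=27, D=24
Pot levels (distinct totals of non-folded players): 24, 27, 57
Layer 1-24: 24 each from A, B, C, D = 24*4 = 96 chips; eligible A, B, C, D
Layer 25-27: 3 each from A, B, C = 3*3 = 9 chips; eligible A, B, C
Layer 28-57: 30 each from A, B = 30*2 = 60 chips; eligible A, B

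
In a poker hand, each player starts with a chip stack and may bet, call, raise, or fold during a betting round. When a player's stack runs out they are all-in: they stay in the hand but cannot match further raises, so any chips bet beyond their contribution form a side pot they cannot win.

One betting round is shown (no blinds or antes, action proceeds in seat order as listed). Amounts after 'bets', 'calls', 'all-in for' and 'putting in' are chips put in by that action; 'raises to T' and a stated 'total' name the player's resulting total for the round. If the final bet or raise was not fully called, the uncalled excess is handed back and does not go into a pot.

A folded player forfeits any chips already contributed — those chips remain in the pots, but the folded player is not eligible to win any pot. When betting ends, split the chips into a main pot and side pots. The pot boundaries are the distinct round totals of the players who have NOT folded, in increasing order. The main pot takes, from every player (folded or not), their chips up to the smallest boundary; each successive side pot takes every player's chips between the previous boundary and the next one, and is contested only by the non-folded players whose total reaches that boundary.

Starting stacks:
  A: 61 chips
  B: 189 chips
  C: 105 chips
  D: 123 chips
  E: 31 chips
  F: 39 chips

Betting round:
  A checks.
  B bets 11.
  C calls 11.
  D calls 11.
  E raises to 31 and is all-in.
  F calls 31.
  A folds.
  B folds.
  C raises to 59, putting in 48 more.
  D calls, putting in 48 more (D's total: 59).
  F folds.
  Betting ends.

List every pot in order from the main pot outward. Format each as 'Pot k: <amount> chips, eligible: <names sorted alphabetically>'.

Contributions: B=11, C=59, D=59, E=31, F=31
Folded: A, B, F
Pot levels (distinct totals of non-folded players): 31, 59
Layer 1-31: B 11 + C 31 + D 31 + E 31 + F 31 = 135 chips; eligible C, D, E
Layer 32-59: 28 each from C, D = 28*2 = 56 chips; eligible C, D

Pot 1: 135 chips, eligible: C, D, E
Pot 2: 56 chips, eligible: C, D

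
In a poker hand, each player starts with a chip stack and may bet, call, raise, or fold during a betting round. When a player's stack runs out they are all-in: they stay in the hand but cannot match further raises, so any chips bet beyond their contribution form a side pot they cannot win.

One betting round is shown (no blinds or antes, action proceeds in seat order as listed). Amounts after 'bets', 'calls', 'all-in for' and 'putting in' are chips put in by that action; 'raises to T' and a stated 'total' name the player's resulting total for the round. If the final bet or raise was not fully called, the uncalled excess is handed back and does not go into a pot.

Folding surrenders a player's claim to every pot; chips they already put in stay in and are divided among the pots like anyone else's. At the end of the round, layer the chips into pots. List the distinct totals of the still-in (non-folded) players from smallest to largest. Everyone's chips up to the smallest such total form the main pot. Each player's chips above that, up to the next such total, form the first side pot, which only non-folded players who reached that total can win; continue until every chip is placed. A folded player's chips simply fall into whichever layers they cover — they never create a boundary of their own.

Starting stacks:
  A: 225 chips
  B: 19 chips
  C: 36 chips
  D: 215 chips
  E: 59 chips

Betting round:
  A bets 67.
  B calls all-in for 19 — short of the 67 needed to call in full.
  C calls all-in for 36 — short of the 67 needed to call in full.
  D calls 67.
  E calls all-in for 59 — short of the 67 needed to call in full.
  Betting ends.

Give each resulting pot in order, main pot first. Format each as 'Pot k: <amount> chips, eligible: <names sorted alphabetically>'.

Pot 1: 95 chips, eligible: A, B, C, D, E
Pot 2: 68 chips, eligible: A, C, D, E
Pot 3: 69 chips, eligible: A, D, E
Pot 4: 16 chips, eligible: A, D

Derivation:
Contributions: A=67, B=19, C=36, D=67, E=59
Pot levels (distinct totals of non-folded players): 19, 36, 59, 67
Layer 1-19: 19 each from A, B, C, D, E = 19*5 = 95 chips; eligible A, B, C, D, E
Layer 20-36: 17 each from A, C, D, E = 17*4 = 68 chips; eligible A, C, D, E
Layer 37-59: 23 each from A, D, E = 23*3 = 69 chips; eligible A, D, E
Layer 60-67: 8 each from A, D = 8*2 = 16 chips; eligible A, D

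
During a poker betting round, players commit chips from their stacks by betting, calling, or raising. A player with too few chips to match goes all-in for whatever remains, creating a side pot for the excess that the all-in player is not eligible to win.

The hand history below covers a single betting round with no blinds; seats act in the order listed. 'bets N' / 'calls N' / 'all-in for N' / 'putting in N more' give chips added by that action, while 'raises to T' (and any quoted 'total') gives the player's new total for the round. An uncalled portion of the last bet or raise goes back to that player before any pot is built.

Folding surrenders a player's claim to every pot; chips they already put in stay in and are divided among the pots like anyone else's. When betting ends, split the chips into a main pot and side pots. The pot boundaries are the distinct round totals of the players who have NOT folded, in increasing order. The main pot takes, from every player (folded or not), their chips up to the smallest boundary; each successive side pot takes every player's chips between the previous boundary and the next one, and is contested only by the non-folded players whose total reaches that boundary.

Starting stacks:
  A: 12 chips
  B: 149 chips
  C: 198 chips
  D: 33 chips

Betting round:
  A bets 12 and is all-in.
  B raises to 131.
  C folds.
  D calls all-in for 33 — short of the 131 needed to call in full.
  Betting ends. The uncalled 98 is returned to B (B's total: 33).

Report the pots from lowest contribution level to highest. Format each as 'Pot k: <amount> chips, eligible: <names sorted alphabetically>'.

Pot 1: 36 chips, eligible: A, B, D
Pot 2: 42 chips, eligible: B, D

Derivation:
Contributions (after 98 returned to B): A=12, B=33, D=33
Folded: C
Pot levels (distinct totals of non-folded players): 12, 33
Layer 1-12: 12 each from A, B, D = 12*3 = 36 chips; eligible A, B, D
Layer 13-33: 21 each from B, D = 21*2 = 42 chips; eligible B, D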